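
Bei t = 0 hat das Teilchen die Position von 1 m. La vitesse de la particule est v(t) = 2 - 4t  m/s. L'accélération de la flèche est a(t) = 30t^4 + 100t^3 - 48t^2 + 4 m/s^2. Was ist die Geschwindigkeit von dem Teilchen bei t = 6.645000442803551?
Mit v(t) = 2 - 4·t und Einsetzen von t = 6.645000442803551, finden wir v = -24.5800017712142.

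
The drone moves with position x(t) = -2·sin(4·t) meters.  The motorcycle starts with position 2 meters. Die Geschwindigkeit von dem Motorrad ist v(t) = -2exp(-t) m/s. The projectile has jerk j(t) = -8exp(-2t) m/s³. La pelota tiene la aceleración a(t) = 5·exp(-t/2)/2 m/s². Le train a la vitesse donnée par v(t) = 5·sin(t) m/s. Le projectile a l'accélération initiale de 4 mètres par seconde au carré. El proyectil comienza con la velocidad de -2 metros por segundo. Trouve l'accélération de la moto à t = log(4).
Nous devons dériver notre équation de la vitesse v(t) = -2·exp(-t) 1 fois. La dérivée de la vitesse donne l'accélération: a(t) = 2·exp(-t). En utilisant a(t) = 2·exp(-t) et en substituant t = log(4), nous trouvons a = 1/2.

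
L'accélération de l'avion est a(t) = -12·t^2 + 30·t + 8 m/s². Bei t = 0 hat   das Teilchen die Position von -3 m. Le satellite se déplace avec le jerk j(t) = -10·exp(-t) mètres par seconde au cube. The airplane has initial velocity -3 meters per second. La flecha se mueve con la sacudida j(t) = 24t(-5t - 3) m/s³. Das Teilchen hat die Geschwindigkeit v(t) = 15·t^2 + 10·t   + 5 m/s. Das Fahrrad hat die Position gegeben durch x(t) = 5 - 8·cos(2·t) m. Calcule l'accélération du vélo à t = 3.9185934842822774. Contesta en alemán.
Um dies zu lösen, müssen wir 2 Ableitungen unserer Gleichung für die Position x(t) = 5 - 8·cos(2·t) nehmen. Mit d/dt von x(t) finden wir v(t) = 16·sin(2·t). Mit d/dt von v(t) finden wir a(t) = 32·cos(2·t). Wir haben die Beschleunigung a(t) = 32·cos(2·t). Durch Einsetzen von t = 3.9185934842822774: a(3.9185934842822774) = 0.537404028852519.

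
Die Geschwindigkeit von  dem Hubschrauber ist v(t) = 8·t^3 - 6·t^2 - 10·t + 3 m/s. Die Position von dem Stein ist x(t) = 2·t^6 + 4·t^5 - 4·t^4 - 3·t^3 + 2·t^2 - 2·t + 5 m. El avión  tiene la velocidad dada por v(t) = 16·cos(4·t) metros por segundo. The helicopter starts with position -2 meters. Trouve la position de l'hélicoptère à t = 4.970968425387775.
Nous devons intégrer notre équation de la vitesse v(t) = 8·t^3 - 6·t^2 - 10·t + 3 1 fois. La primitive de la vitesse est la position. En utilisant x(0) = -2, nous obtenons x(t) = 2·t^4 - 2·t^3 - 5·t^2 + 3·t - 2. Nous avons la position x(t) = 2·t^4 - 2·t^3 - 5·t^2 + 3·t - 2. En substituant t = 4.970968425387775: x(4.970968425387775) = 864.910067760618.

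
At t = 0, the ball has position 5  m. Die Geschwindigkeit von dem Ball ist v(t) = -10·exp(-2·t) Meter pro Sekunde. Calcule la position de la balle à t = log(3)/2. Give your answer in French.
Nous devons trouver la primitive de notre équation de la vitesse v(t) = -10·exp(-2·t) 1 fois. En prenant ∫v(t)dt et en appliquant x(0) = 5, nous trouvons x(t) = 5·exp(-2·t). En utilisant x(t) = 5·exp(-2·t) et en substituant t = log(3)/2, nous trouvons x = 5/3.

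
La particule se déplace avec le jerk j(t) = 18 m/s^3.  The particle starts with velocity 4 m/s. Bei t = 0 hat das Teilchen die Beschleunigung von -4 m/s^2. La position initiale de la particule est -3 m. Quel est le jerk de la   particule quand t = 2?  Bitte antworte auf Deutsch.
Mit j(t) = 18 und Einsetzen von t = 2, finden wir j = 18.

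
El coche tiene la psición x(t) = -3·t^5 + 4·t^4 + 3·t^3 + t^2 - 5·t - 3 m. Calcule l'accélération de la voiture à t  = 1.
Nous devons dériver notre équation de la position x(t) = -3·t^5 + 4·t^4 + 3·t^3 + t^2 - 5·t - 3 2 fois. En dérivant la position, nous obtenons la vitesse: v(t) = -15·t^4 + 16·t^3 + 9·t^2 + 2·t - 5. La dérivée de la vitesse donne l'accélération: a(t) = -60·t^3 + 48·t^2 + 18·t + 2. En utilisant a(t) = -60·t^3 + 48·t^2 + 18·t + 2 et en substituant t = 1, nous trouvons a = 8.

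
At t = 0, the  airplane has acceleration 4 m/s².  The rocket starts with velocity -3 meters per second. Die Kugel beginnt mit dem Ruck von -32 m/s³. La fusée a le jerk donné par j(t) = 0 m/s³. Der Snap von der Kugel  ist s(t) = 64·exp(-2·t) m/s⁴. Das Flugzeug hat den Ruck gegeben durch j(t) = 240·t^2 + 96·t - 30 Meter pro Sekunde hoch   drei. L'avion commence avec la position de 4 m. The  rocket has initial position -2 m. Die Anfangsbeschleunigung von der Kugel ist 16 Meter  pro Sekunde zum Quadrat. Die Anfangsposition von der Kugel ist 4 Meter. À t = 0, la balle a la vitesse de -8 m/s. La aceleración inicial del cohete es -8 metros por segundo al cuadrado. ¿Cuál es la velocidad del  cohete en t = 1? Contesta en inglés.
Starting from jerk j(t) = 0, we take 2 antiderivatives. Finding the integral of j(t) and using a(0) = -8: a(t) = -8. Integrating acceleration and using the initial condition v(0) = -3, we get v(t) = -8·t - 3. We have velocity v(t) = -8·t - 3. Substituting t = 1: v(1) = -11.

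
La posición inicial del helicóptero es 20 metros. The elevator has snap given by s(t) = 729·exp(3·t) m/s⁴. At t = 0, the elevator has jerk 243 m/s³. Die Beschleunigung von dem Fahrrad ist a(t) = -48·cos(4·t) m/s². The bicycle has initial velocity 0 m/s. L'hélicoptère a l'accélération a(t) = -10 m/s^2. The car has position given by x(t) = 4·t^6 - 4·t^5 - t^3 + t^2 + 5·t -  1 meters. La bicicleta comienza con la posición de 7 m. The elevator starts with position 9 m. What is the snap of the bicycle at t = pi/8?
We must differentiate our acceleration equation a(t) = -48·cos(4·t) 2 times. Taking d/dt of a(t), we find j(t) = 192·sin(4·t). Differentiating jerk, we get snap: s(t) = 768·cos(4·t). From the given snap equation s(t) = 768·cos(4·t), we substitute t = pi/8 to get s = 0.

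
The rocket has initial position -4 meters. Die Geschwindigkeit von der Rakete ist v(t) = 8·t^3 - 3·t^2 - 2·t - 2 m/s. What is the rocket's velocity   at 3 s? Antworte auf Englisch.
We have velocity v(t) = 8·t^3 - 3·t^2 - 2·t - 2. Substituting t = 3: v(3) = 181.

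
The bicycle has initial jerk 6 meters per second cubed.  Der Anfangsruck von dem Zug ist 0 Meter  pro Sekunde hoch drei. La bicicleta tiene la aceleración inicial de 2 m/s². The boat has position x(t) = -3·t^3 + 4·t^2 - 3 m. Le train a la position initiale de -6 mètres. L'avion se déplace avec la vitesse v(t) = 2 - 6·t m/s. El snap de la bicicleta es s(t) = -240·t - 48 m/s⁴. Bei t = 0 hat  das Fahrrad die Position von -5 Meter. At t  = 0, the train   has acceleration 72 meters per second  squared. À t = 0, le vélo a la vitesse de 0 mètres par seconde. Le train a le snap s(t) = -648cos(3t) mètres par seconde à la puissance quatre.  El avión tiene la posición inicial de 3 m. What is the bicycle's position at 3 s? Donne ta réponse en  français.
Nous devons trouver l'intégrale de notre équation du snap s(t) = -240·t - 48 4 fois. En prenant ∫s(t)dt et en appliquant j(0) = 6, nous trouvons j(t) = -120·t^2 - 48·t + 6. La primitive du jerk est l'accélération. En utilisant a(0) = 2, nous obtenons a(t) = -40·t^3 - 24·t^2 + 6·t + 2. L'intégrale de l'accélération, avec v(0) = 0, donne la vitesse: v(t) = t·(-10·t^3 - 8·t^2 + 3·t + 2). La primitive de la vitesse, avec x(0) = -5, donne la position: x(t) = -2·t^5 - 2·t^4 + t^3 + t^2 - 5. Nous avons la position x(t) = -2·t^5 - 2·t^4 + t^3 + t^2 - 5. En substituant t = 3: x(3) = -617.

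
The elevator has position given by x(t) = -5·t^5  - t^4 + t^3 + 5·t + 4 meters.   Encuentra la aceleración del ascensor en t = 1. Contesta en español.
Para resolver esto, necesitamos tomar 2 derivadas de nuestra ecuación de la posición x(t) = -5·t^5 - t^4 + t^3 + 5·t + 4. La derivada de la posición da la velocidad: v(t) = -25·t^4 - 4·t^3 + 3·t^2 + 5. La derivada de la velocidad da la aceleración: a(t) = -100·t^3 - 12·t^2 + 6·t. Usando a(t) = -100·t^3 - 12·t^2 + 6·t y sustituyendo t = 1, encontramos a = -106.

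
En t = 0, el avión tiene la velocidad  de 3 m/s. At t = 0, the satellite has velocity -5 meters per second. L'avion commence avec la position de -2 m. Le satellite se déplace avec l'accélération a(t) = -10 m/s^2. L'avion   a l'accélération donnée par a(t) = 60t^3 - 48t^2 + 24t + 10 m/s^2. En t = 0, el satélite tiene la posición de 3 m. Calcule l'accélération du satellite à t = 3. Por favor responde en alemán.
Mit a(t) = -10 und Einsetzen von t = 3, finden wir a = -10.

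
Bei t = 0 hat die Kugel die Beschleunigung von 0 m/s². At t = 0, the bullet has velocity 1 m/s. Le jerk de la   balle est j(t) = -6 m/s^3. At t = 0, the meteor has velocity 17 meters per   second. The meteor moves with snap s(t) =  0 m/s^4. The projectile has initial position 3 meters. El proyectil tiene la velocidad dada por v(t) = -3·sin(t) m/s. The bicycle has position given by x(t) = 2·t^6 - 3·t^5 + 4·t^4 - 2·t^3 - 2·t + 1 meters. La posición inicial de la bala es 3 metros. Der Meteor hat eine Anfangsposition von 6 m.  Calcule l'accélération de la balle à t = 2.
Pour résoudre ceci, nous devons prendre 1 intégrale de notre équation du jerk j(t) = -6. La primitive du jerk, avec a(0) = 0, donne l'accélération: a(t) = -6·t. De l'équation de l'accélération a(t) = -6·t, nous substituons t = 2 pour obtenir a = -12.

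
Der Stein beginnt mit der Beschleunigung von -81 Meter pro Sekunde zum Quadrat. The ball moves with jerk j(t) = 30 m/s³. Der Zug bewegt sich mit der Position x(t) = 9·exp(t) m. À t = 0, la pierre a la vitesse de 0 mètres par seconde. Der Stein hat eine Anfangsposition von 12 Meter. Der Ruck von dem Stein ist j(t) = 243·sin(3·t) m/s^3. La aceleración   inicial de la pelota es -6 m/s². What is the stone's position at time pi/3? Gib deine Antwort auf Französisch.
En partant du jerk j(t) = 243·sin(3·t), nous prenons 3 intégrales. En intégrant le jerk et en utilisant la condition initiale a(0) = -81, nous obtenons a(t) = -81·cos(3·t). En intégrant l'accélération et en utilisant la condition initiale v(0) = 0, nous obtenons v(t) = -27·sin(3·t). En prenant ∫v(t)dt et en appliquant x(0) = 12, nous trouvons x(t) = 9·cos(3·t) + 3. De l'équation de la position x(t) = 9·cos(3·t) + 3, nous substituons t = pi/3 pour obtenir x = -6.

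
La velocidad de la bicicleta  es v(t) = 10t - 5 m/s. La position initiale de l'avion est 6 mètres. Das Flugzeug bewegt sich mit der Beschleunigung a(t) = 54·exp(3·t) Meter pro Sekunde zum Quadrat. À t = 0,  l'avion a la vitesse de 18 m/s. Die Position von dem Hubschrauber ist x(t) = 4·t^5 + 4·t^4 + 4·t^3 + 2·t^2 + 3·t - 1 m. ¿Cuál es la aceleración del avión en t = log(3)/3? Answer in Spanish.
De la ecuación de la aceleración a(t) = 54·exp(3·t), sustituimos t = log(3)/3 para obtener a = 162.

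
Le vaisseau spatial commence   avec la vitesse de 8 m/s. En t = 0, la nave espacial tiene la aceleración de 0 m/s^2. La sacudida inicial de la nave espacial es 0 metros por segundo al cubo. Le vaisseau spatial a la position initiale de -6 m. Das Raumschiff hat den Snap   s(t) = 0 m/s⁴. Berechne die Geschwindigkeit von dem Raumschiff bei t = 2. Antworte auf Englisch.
To solve this, we need to take 3 antiderivatives of our snap equation s(t) = 0. The antiderivative of snap, with j(0) = 0, gives jerk: j(t) = 0. Taking ∫j(t)dt and applying a(0) = 0, we find a(t) = 0. Taking ∫a(t)dt and applying v(0) = 8, we find v(t) = 8. Using v(t) = 8 and substituting t = 2, we find v = 8.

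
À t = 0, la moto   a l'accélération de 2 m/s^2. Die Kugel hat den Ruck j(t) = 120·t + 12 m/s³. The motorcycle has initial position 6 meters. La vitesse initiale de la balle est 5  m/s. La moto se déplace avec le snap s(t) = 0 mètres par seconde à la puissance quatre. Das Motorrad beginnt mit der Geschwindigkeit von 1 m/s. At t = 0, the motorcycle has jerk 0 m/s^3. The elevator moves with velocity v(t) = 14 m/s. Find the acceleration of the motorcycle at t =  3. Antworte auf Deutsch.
Um dies zu lösen, müssen wir 2 Integrale unserer Gleichung für den Snap s(t) = 0 finden. Durch Integration von dem Snap und Verwendung der Anfangsbedingung j(0) = 0, erhalten wir j(t) = 0. Mit ∫j(t)dt und Anwendung von a(0) = 2, finden wir a(t) = 2. Mit a(t) = 2 und Einsetzen von t = 3, finden wir a = 2.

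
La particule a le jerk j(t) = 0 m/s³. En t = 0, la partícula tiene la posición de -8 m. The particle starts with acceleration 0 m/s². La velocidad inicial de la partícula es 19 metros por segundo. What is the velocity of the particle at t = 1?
Starting from jerk j(t) = 0, we take 2 integrals. The integral of jerk is acceleration. Using a(0) = 0, we get a(t) = 0. The antiderivative of acceleration is velocity. Using v(0) = 19, we get v(t) = 19. We have velocity v(t) = 19. Substituting t = 1: v(1) = 19.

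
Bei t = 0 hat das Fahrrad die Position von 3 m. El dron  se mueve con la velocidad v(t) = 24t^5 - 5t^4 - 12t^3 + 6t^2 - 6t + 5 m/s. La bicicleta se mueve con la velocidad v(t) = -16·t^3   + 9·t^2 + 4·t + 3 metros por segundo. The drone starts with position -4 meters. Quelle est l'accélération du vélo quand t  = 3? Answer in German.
Wir müssen unsere Gleichung für die Geschwindigkeit v(t) = -16·t^3 + 9·t^2 + 4·t + 3 1-mal ableiten. Die Ableitung von der Geschwindigkeit ergibt die Beschleunigung: a(t) = -48·t^2 + 18·t + 4. Wir haben die Beschleunigung a(t) = -48·t^2 + 18·t + 4. Durch Einsetzen von t = 3: a(3) = -374.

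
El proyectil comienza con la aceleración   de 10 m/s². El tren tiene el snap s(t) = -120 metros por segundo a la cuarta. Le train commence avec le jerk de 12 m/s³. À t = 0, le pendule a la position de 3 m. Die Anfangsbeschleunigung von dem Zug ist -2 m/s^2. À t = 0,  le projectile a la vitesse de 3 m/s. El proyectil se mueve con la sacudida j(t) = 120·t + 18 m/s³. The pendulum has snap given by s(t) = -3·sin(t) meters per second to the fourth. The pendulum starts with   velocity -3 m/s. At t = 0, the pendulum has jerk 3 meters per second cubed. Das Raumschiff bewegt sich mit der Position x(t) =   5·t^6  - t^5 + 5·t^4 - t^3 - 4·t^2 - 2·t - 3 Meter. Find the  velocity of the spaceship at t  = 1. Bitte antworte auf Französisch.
En partant de la position x(t) = 5·t^6 - t^5 + 5·t^4 - t^3 - 4·t^2 - 2·t - 3, nous prenons 1 dérivée. En prenant d/dt de x(t), nous trouvons v(t) = 30·t^5 - 5·t^4 + 20·t^3 - 3·t^2 - 8·t - 2. De l'équation de la vitesse v(t) = 30·t^5 - 5·t^4 + 20·t^3 - 3·t^2 - 8·t - 2, nous substituons t = 1 pour obtenir v = 32.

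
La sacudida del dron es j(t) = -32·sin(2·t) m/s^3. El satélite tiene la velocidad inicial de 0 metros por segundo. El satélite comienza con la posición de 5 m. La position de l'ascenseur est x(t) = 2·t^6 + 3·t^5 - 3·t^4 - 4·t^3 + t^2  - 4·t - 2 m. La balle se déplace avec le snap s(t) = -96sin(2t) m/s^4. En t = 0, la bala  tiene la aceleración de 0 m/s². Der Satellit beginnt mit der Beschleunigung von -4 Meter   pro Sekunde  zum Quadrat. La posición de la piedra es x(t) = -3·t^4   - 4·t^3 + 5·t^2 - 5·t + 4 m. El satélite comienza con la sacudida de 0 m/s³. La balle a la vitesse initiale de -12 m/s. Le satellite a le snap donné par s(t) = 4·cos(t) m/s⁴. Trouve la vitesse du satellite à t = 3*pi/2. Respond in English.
We need to integrate our snap equation s(t) = 4·cos(t) 3 times. Integrating snap and using the initial condition j(0) = 0, we get j(t) = 4·sin(t). Finding the integral of j(t) and using a(0) = -4: a(t) = -4·cos(t). The antiderivative of acceleration, with v(0) = 0, gives velocity: v(t) = -4·sin(t). We have velocity v(t) = -4·sin(t). Substituting t = 3*pi/2: v(3*pi/2) = 4.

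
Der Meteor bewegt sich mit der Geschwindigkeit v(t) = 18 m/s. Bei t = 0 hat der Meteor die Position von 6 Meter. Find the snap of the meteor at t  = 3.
To solve this, we need to take 3 derivatives of our velocity equation v(t) = 18. Differentiating velocity, we get acceleration: a(t) = 0. Taking d/dt of a(t), we find j(t) = 0. Differentiating jerk, we get snap: s(t) = 0. Using s(t) = 0 and substituting t = 3, we find s = 0.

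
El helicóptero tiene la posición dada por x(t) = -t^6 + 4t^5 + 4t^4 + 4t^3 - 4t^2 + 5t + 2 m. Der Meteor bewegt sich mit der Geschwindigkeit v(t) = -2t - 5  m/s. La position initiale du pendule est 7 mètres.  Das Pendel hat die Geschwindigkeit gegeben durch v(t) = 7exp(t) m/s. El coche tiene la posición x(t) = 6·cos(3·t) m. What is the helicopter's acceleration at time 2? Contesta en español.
Para resolver esto, necesitamos tomar 2 derivadas de nuestra ecuación de la posición x(t) = -t^6 + 4·t^5 + 4·t^4 + 4·t^3 - 4·t^2 + 5·t + 2. Derivando la posición, obtenemos la velocidad: v(t) = -6·t^5 + 20·t^4 + 16·t^3 + 12·t^2 - 8·t + 5. La derivada de la velocidad da la aceleración: a(t) = -30·t^4 + 80·t^3 + 48·t^2 + 24·t - 8. De la ecuación de la aceleración a(t) = -30·t^4 + 80·t^3 + 48·t^2 + 24·t - 8, sustituimos t = 2 para obtener a = 392.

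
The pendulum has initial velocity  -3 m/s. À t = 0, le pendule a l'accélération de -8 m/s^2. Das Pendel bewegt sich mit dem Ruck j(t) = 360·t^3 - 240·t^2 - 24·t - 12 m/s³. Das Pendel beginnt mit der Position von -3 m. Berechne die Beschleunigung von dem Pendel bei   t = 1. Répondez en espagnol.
Para resolver esto, necesitamos tomar 1 antiderivada de nuestra ecuación de la sacudida j(t) = 360·t^3 - 240·t^2 - 24·t - 12. La integral de la sacudida es la aceleración. Usando a(0) = -8, obtenemos a(t) = 90·t^4 - 80·t^3 - 12·t^2 - 12·t - 8. Tenemos la aceleración a(t) = 90·t^4 - 80·t^3 - 12·t^2 - 12·t - 8. Sustituyendo t = 1: a(1) = -22.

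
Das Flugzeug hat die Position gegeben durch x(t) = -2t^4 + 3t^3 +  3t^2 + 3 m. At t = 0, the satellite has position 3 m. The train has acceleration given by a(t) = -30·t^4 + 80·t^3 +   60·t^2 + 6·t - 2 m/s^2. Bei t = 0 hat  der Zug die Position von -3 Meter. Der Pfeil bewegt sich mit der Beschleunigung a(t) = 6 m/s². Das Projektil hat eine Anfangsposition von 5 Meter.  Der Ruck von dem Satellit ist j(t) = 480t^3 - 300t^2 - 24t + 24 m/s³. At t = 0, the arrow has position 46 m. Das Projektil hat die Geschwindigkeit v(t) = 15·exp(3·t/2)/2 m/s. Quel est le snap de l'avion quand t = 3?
Nous devons dériver notre équation de la position x(t) = -2·t^4 + 3·t^3 + 3·t^2 + 3 4 fois. La dérivée de la position donne la vitesse: v(t) = -8·t^3 + 9·t^2 + 6·t. En prenant d/dt de v(t), nous trouvons a(t) = -24·t^2 + 18·t + 6. En prenant d/dt de a(t), nous trouvons j(t) = 18 - 48·t. En prenant d/dt de j(t), nous trouvons s(t) = -48. En utilisant s(t) = -48 et en substituant t = 3, nous trouvons s = -48.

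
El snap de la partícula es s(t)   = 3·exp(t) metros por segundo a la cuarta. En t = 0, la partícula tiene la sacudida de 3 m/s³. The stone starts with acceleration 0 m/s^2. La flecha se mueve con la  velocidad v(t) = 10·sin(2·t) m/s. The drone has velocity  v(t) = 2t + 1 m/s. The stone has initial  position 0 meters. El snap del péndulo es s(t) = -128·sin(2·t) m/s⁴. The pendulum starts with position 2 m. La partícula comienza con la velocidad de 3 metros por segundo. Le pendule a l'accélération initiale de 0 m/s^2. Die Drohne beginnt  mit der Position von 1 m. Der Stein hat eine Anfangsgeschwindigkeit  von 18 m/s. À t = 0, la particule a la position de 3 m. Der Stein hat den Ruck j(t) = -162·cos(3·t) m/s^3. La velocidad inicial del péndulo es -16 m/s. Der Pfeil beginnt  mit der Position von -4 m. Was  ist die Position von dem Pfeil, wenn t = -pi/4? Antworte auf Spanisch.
Partiendo de la velocidad v(t) = 10·sin(2·t), tomamos 1 antiderivada. La integral de la velocidad, con x(0) = -4, da la posición: x(t) = 1 - 5·cos(2·t). Usando x(t) = 1 - 5·cos(2·t) y sustituyendo t = -pi/4, encontramos x = 1.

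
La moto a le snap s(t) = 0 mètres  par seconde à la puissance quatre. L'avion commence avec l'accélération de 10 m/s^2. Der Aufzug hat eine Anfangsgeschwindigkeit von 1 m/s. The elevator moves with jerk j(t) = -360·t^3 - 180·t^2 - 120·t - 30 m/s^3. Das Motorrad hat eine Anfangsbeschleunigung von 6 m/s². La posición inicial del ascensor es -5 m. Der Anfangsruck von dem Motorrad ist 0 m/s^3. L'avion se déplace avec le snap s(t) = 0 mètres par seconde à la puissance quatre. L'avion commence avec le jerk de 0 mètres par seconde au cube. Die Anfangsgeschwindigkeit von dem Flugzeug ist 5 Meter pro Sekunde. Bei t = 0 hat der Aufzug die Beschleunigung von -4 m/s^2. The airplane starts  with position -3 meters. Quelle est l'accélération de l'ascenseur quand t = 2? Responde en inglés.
We must find the antiderivative of our jerk equation j(t) = -360·t^3 - 180·t^2 - 120·t - 30 1 time. Finding the integral of j(t) and using a(0) = -4: a(t) = -90·t^4 - 60·t^3 - 60·t^2 - 30·t - 4. From the given acceleration equation a(t) = -90·t^4 - 60·t^3 - 60·t^2 - 30·t - 4, we substitute t = 2 to get a = -2224.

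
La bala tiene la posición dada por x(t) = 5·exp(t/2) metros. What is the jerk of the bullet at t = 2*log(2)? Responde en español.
Para resolver esto, necesitamos tomar 3 derivadas de nuestra ecuación de la posición x(t) = 5·exp(t/2). La derivada de la posición da la velocidad: v(t) = 5·exp(t/2)/2. Derivando la velocidad, obtenemos la aceleración: a(t) = 5·exp(t/2)/4. Derivando la aceleración, obtenemos la sacudida: j(t) = 5·exp(t/2)/8. Usando j(t) = 5·exp(t/2)/8 y sustituyendo t = 2*log(2), encontramos j = 5/4.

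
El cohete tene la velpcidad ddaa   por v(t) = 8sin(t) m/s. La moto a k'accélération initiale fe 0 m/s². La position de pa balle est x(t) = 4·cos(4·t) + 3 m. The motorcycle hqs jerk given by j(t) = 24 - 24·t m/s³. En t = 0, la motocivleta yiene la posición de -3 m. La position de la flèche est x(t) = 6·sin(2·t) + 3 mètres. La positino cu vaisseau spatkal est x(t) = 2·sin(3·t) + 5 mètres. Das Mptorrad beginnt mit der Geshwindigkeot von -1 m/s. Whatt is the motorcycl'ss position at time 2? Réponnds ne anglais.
We must find the antiderivative of our jerk equation j(t) = 24 - 24·t 3 times. Integrating jerk and using the initial condition a(0) = 0, we get a(t) = 12·t·(2 - t). The integral of acceleration is velocity. Using v(0) = -1, we get v(t) = -4·t^3 + 12·t^2 - 1. Integrating velocity and using the initial condition x(0) = -3, we get x(t) = -t^4 + 4·t^3 - t - 3. Using x(t) = -t^4 + 4·t^3 - t - 3 and substituting t = 2, we find x = 11.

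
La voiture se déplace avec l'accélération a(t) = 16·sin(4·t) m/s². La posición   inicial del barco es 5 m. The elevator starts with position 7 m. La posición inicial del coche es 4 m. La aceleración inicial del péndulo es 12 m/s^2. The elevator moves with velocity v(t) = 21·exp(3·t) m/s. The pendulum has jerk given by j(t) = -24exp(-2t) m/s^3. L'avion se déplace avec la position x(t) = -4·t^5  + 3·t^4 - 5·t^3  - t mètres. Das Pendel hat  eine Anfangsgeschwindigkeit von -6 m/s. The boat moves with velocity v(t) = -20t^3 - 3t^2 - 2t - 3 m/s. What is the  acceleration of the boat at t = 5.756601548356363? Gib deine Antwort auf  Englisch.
Starting from velocity v(t) = -20·t^3 - 3·t^2 - 2·t - 3, we take 1 derivative. Differentiating velocity, we get acceleration: a(t) = -60·t^2 - 6·t - 2. We have acceleration a(t) = -60·t^2 - 6·t - 2. Substituting t = 5.756601548356363: a(5.756601548356363) = -2024.84729248247.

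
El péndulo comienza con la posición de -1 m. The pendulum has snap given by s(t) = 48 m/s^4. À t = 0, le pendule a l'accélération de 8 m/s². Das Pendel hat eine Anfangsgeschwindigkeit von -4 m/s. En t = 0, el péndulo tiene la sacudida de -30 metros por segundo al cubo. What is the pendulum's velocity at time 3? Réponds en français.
Nous devons intégrer notre équation du snap s(t) = 48 3 fois. La primitive du snap, avec j(0) = -30, donne le jerk: j(t) = 48·t - 30. En prenant ∫j(t)dt et en appliquant a(0) = 8, nous trouvons a(t) = 24·t^2 - 30·t + 8. L'intégrale de l'accélération est la vitesse. En utilisant v(0) = -4, nous obtenons v(t) = 8·t^3 - 15·t^2 + 8·t - 4. En utilisant v(t) = 8·t^3 - 15·t^2 + 8·t - 4 et en substituant t = 3, nous trouvons v = 101.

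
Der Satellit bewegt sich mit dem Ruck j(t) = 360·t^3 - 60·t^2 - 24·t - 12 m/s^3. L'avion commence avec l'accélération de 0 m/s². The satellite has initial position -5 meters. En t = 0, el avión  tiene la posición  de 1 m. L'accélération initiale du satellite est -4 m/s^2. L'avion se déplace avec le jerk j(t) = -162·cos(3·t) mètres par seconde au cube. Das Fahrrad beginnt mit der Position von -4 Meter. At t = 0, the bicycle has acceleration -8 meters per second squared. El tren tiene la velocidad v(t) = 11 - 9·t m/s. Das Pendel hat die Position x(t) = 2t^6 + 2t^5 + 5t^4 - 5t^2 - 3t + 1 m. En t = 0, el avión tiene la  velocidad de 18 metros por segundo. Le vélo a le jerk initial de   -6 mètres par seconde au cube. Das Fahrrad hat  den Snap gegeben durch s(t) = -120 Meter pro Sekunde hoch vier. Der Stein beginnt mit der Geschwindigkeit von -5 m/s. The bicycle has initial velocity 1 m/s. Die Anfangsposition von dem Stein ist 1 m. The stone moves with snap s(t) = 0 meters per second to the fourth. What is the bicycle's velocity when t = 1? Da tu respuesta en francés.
Nous devons intégrer notre équation du snap s(t) = -120 3 fois. La primitive du snap est le jerk. En utilisant j(0) = -6, nous obtenons j(t) = -120·t - 6. La primitive du jerk est l'accélération. En utilisant a(0) = -8, nous obtenons a(t) = -60·t^2 - 6·t - 8. En intégrant l'accélération et en utilisant la condition initiale v(0) = 1, nous obtenons v(t) = -20·t^3 - 3·t^2 - 8·t + 1. Nous avons la vitesse v(t) = -20·t^3 - 3·t^2 - 8·t + 1. En substituant t = 1: v(1) = -30.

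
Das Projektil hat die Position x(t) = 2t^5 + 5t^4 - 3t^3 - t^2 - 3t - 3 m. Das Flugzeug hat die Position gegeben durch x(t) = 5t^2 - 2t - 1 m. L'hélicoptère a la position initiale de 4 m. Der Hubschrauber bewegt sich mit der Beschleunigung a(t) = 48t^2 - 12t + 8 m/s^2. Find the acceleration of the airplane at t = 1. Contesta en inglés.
To solve this, we need to take 2 derivatives of our position equation x(t) = 5·t^2 - 2·t - 1. Differentiating position, we get velocity: v(t) = 10·t - 2. Differentiating velocity, we get acceleration: a(t) = 10. We have acceleration a(t) = 10. Substituting t = 1: a(1) = 10.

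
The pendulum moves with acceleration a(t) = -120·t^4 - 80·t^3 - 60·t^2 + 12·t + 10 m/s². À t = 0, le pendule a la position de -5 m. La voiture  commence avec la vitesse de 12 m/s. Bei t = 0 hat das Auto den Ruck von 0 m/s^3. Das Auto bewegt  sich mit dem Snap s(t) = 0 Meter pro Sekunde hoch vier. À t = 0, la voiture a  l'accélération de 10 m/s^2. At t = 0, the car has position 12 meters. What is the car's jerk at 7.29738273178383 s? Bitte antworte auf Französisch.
Nous devons trouver l'intégrale de notre équation du snap s(t) = 0 1 fois. La primitive du snap, avec j(0) = 0, donne le jerk: j(t) = 0. Nous avons le jerk j(t) = 0. En substituant t = 7.29738273178383: j(7.29738273178383) = 0.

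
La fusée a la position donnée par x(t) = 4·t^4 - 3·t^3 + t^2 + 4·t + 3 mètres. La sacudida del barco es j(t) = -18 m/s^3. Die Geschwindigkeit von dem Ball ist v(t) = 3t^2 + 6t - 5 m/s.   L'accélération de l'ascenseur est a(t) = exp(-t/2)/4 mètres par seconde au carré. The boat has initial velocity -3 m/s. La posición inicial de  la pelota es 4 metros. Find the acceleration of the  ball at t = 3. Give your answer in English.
Starting from velocity v(t) = 3·t^2 + 6·t - 5, we take 1 derivative. Differentiating velocity, we get acceleration: a(t) = 6·t + 6. We have acceleration a(t) = 6·t + 6. Substituting t = 3: a(3) = 24.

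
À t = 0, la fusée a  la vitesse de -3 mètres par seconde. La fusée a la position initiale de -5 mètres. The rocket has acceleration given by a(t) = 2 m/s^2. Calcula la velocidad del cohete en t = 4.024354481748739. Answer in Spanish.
Para resolver esto, necesitamos tomar 1 antiderivada de nuestra ecuación de la aceleración a(t) = 2. Tomando ∫a(t)dt y aplicando v(0) = -3, encontramos v(t) = 2·t - 3. Usando v(t) = 2·t - 3 y sustituyendo t = 4.024354481748739, encontramos v = 5.04870896349748.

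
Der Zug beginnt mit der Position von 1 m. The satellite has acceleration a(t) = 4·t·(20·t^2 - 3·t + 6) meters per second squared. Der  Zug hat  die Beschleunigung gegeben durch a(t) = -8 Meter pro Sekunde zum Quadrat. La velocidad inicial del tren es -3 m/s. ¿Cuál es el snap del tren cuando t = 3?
Para resolver esto, necesitamos tomar 2 derivadas de nuestra ecuación de la aceleración a(t) = -8. Derivando la aceleración, obtenemos la sacudida: j(t) = 0. La derivada de la sacudida da el snap: s(t) = 0. Tenemos el snap s(t) = 0. Sustituyendo t = 3: s(3) = 0.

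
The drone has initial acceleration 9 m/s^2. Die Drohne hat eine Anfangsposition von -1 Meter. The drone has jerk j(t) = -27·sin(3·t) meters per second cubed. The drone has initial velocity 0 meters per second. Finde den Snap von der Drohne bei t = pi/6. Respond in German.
Ausgehend von dem Ruck j(t) = -27·sin(3·t), nehmen wir 1 Ableitung. Die Ableitung von dem Ruck ergibt den Snap: s(t) = -81·cos(3·t). Mit s(t) = -81·cos(3·t) und Einsetzen von t = pi/6, finden wir s = 0.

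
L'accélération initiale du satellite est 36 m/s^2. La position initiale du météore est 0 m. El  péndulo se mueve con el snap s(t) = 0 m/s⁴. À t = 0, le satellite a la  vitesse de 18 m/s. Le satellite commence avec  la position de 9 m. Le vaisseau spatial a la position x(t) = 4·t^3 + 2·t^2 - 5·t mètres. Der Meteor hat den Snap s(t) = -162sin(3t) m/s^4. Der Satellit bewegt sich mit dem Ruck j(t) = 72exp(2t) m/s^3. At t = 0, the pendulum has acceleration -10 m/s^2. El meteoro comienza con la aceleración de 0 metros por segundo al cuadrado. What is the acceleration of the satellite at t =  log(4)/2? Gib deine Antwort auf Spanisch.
Partiendo de la sacudida j(t) = 72·exp(2·t), tomamos 1 integral. Integrando la sacudida y usando la condición inicial a(0) = 36, obtenemos a(t) = 36·exp(2·t). De la ecuación de la aceleración a(t) = 36·exp(2·t), sustituimos t = log(4)/2 para obtener a = 144.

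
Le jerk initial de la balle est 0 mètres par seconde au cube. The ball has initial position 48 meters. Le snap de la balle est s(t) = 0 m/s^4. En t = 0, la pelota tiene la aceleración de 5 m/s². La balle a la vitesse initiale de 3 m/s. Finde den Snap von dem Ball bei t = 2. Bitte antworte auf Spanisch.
De la ecuación del snap s(t) = 0, sustituimos t = 2 para obtener s = 0.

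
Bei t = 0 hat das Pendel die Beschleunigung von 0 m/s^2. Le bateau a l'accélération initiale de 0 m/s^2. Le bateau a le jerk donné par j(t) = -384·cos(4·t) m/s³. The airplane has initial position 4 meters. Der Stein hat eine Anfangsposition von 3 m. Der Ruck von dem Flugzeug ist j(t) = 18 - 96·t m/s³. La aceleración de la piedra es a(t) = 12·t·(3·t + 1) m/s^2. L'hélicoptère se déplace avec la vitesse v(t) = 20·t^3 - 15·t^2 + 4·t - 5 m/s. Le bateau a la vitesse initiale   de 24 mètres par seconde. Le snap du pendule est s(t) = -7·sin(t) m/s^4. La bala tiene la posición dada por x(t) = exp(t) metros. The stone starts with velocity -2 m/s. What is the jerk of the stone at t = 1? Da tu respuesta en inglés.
To solve this, we need to take 1 derivative of our acceleration equation a(t) = 12·t·(3·t + 1). Taking d/dt of a(t), we find j(t) = 72·t + 12. We have jerk j(t) = 72·t + 12. Substituting t = 1: j(1) = 84.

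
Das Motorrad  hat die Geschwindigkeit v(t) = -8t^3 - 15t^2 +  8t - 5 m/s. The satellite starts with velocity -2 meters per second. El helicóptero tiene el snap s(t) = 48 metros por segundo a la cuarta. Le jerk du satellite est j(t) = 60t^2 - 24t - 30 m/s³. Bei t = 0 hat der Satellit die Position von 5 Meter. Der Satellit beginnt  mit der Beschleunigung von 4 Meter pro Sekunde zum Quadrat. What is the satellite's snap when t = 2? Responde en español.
Para resolver esto, necesitamos tomar 1 derivada de nuestra ecuación de la sacudida j(t) = 60·t^2 - 24·t - 30. Derivando la sacudida, obtenemos el snap: s(t) = 120·t - 24. De la ecuación del snap s(t) = 120·t - 24, sustituimos t = 2 para obtener s = 216.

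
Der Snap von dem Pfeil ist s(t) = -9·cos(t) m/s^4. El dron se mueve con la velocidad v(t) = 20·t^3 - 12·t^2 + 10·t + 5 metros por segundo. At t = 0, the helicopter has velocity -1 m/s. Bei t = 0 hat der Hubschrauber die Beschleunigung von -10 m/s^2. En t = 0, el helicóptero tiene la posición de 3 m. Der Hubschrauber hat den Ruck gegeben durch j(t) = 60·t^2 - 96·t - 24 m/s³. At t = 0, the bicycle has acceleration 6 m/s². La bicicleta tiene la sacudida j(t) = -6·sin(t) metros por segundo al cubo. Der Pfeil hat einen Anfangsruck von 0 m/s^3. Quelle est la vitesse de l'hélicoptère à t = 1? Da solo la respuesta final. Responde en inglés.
At t = 1, v = -34.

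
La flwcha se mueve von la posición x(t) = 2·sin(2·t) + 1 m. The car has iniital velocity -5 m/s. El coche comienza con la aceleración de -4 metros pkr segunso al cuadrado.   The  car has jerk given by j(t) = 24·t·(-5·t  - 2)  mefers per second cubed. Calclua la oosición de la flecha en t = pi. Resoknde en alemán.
Wir haben die Position x(t) = 2·sin(2·t) + 1. Durch Einsetzen von t = pi: x(pi) = 1.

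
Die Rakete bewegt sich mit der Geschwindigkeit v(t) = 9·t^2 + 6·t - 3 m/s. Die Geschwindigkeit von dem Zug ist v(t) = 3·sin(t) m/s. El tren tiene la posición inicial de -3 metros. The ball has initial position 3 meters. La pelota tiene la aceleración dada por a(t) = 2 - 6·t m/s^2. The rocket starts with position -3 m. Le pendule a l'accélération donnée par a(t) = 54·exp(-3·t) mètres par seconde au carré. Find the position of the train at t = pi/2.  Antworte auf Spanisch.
Partiendo de la velocidad v(t) = 3·sin(t), tomamos 1 antiderivada. La integral de la velocidad, con x(0) = -3, da la posición: x(t) = -3·cos(t). Tenemos la posición x(t) = -3·cos(t). Sustituyendo t = pi/2: x(pi/2) = 0.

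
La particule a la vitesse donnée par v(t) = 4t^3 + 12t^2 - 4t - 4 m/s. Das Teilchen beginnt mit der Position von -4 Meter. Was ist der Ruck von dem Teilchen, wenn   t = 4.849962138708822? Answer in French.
Nous devons dériver notre équation de la vitesse v(t) = 4·t^3 + 12·t^2 - 4·t - 4 2 fois. En dérivant la vitesse, nous obtenons l'accélération: a(t) = 12·t^2 + 24·t - 4. En dérivant l'accélération, nous obtenons le jerk: j(t) = 24·t + 24. En utilisant j(t) = 24·t + 24 et en substituant t = 4.849962138708822, nous trouvons j = 140.399091329012.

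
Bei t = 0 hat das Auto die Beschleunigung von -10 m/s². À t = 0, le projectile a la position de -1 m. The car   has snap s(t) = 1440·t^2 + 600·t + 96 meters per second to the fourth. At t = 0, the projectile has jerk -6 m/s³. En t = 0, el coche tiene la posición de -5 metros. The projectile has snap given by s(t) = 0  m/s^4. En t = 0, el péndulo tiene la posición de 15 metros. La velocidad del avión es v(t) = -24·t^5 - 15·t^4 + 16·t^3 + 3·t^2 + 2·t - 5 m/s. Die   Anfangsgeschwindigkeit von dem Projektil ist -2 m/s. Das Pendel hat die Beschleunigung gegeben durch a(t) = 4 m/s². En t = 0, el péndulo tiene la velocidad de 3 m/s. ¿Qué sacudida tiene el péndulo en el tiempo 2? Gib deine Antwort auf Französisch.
Nous devons dériver notre équation de l'accélération a(t) = 4 1 fois. En dérivant l'accélération, nous obtenons le jerk: j(t) = 0. En utilisant j(t) = 0 et en substituant t = 2, nous trouvons j = 0.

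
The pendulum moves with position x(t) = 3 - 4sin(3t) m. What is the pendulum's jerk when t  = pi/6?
We must differentiate our position equation x(t) = 3 - 4·sin(3·t) 3 times. The derivative of position gives velocity: v(t) = -12·cos(3·t). Taking d/dt of v(t), we find a(t) = 36·sin(3·t). Differentiating acceleration, we get jerk: j(t) = 108·cos(3·t). From the given jerk equation j(t) = 108·cos(3·t), we substitute t = pi/6 to get j = 0.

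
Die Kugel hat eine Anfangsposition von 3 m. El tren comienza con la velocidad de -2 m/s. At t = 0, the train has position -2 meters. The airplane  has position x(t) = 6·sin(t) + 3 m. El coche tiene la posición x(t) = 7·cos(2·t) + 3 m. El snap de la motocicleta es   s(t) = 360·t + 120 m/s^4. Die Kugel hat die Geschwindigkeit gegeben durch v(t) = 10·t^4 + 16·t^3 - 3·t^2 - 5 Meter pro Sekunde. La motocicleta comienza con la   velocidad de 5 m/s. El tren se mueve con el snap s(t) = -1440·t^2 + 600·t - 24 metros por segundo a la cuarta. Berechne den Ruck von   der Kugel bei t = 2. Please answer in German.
Um dies zu lösen, müssen wir 2 Ableitungen unserer Gleichung für die Geschwindigkeit v(t) = 10·t^4 + 16·t^3 - 3·t^2 - 5 nehmen. Durch Ableiten von der Geschwindigkeit erhalten wir die Beschleunigung: a(t) = 40·t^3 + 48·t^2 - 6·t. Durch Ableiten von der Beschleunigung erhalten wir den Ruck: j(t) = 120·t^2 + 96·t - 6. Aus der Gleichung für den Ruck j(t) = 120·t^2 + 96·t - 6, setzen wir t = 2 ein und erhalten j = 666.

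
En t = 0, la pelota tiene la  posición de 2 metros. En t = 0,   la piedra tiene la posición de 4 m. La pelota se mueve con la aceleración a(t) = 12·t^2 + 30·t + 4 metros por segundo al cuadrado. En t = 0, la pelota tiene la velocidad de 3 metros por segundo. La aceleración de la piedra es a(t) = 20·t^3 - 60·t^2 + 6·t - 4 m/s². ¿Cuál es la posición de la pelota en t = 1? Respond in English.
To solve this, we need to take 2 integrals of our acceleration equation a(t) = 12·t^2 + 30·t + 4. Finding the integral of a(t) and using v(0) = 3: v(t) = 4·t^3 + 15·t^2 + 4·t + 3. Finding the antiderivative of v(t) and using x(0) = 2: x(t) = t^4 + 5·t^3 + 2·t^2 + 3·t + 2. From the given position equation x(t) = t^4 + 5·t^3 + 2·t^2 + 3·t + 2, we substitute t = 1 to get x = 13.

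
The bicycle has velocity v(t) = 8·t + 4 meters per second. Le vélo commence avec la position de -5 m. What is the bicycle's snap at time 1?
We must differentiate our velocity equation v(t) = 8·t + 4 3 times. The derivative of velocity gives acceleration: a(t) = 8. Differentiating acceleration, we get jerk: j(t) = 0. Differentiating jerk, we get snap: s(t) = 0. We have snap s(t) = 0. Substituting t = 1: s(1) = 0.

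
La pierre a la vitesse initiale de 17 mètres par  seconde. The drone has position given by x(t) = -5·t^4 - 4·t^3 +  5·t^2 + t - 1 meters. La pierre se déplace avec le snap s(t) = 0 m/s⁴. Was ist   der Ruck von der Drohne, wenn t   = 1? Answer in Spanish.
Para resolver esto, necesitamos tomar 3 derivadas de nuestra ecuación de la posición x(t) = -5·t^4 - 4·t^3 + 5·t^2 + t - 1. Tomando d/dt de x(t), encontramos v(t) = -20·t^3 - 12·t^2 + 10·t + 1. La derivada de la velocidad da la aceleración: a(t) = -60·t^2 - 24·t + 10. La derivada de la aceleración da la sacudida: j(t) = -120·t - 24. Tenemos la sacudida j(t) = -120·t - 24. Sustituyendo t = 1: j(1) = -144.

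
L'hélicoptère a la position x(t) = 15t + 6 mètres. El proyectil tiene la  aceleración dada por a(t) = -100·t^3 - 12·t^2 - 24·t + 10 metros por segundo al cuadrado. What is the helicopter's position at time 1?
Using x(t) = 15·t + 6 and substituting t = 1, we find x = 21.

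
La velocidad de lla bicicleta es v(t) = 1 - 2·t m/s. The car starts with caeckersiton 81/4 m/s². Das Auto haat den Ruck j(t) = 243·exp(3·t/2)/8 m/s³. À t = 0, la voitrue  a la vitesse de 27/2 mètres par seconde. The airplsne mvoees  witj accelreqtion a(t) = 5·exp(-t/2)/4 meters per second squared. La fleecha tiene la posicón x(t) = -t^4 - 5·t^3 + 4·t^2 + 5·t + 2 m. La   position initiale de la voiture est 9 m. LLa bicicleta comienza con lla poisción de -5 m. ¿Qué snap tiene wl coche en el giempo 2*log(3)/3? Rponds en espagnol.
Partiendo de la sacudida j(t) = 243·exp(3·t/2)/8, tomamos 1 derivada. Tomando d/dt de j(t), encontramos s(t) = 729·exp(3·t/2)/16. Usando s(t) = 729·exp(3·t/2)/16 y sustituyendo t = 2*log(3)/3, encontramos s = 2187/16.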